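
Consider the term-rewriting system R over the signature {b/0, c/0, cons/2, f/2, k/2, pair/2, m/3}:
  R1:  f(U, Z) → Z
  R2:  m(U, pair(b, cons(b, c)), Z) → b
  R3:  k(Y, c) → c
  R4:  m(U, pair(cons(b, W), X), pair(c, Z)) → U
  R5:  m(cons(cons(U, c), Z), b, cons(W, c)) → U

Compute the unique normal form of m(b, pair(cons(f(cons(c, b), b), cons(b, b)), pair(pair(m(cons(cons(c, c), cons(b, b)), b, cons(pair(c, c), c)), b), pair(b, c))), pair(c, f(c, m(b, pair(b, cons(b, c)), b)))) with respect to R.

1. m(b, pair(cons(f(cons(c, b), b), cons(b, b)), pair(pair(m(cons(cons(c, c), cons(b, b)), b, cons(pair(c, c), c)), b), pair(b, c))), pair(c, f(c, m(b, pair(b, cons(b, c)), b))))  →  m(b, pair(cons(b, cons(b, b)), pair(pair(m(cons(cons(c, c), cons(b, b)), b, cons(pair(c, c), c)), b), pair(b, c))), pair(c, f(c, m(b, pair(b, cons(b, c)), b))))   [R1 at 2.1.1]
2. m(b, pair(cons(b, cons(b, b)), pair(pair(m(cons(cons(c, c), cons(b, b)), b, cons(pair(c, c), c)), b), pair(b, c))), pair(c, f(c, m(b, pair(b, cons(b, c)), b))))  →  b   [R4 at ε]

b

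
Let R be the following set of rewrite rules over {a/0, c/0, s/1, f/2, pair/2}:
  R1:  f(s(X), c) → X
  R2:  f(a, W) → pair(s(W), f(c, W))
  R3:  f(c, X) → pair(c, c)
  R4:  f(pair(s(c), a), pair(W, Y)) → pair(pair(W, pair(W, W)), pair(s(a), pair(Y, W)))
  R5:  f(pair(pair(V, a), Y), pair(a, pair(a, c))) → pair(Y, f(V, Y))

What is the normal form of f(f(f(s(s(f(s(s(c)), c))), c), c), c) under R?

1. f(f(f(s(s(f(s(s(c)), c))), c), c), c)  →  f(f(s(f(s(s(c)), c)), c), c)   [R1 at 1.1]
2. f(f(s(f(s(s(c)), c)), c), c)  →  f(f(s(s(c)), c), c)   [R1 at 1]
3. f(f(s(s(c)), c), c)  →  f(s(c), c)   [R1 at 1]
4. f(s(c), c)  →  c   [R1 at ε]

c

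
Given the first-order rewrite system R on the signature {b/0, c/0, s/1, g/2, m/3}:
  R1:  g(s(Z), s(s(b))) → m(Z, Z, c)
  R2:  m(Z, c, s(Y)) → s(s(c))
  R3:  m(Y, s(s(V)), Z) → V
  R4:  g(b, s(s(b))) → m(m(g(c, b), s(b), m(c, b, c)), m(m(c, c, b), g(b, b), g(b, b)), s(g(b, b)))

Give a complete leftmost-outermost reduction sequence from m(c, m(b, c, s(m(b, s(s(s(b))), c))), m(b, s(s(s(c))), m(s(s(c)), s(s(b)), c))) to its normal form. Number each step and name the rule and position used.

1. m(c, m(b, c, s(m(b, s(s(s(b))), c))), m(b, s(s(s(c))), m(s(s(c)), s(s(b)), c)))  →  m(c, s(s(c)), m(b, s(s(s(c))), m(s(s(c)), s(s(b)), c)))   [R2 at 2]
2. m(c, s(s(c)), m(b, s(s(s(c))), m(s(s(c)), s(s(b)), c)))  →  c   [R3 at ε]

c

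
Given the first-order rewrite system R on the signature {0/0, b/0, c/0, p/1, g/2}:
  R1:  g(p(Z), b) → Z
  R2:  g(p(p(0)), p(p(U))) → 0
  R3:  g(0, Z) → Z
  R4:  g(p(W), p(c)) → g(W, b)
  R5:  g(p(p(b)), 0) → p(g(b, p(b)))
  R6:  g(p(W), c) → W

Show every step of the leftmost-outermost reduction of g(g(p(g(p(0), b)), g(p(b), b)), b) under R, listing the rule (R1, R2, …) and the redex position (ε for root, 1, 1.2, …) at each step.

b

1. g(g(p(g(p(0), b)), g(p(b), b)), b)  →  g(g(p(0), g(p(b), b)), b)   [R1 at 1.1.1]
2. g(g(p(0), g(p(b), b)), b)  →  g(g(p(0), b), b)   [R1 at 1.2]
3. g(g(p(0), b), b)  →  g(0, b)   [R1 at 1]
4. g(0, b)  →  b   [R3 at ε]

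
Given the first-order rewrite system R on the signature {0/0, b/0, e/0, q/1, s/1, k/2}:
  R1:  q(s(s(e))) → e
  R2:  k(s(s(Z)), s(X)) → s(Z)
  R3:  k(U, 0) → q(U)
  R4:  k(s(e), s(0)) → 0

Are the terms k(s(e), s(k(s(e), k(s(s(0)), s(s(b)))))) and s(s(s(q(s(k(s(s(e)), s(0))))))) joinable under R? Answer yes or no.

no — NF(t₁) = 0, NF(t₂) = s(s(s(e)))

Reduce t₁ = k(s(e), s(k(s(e), k(s(s(0)), s(s(b)))))):
1. k(s(e), s(k(s(e), k(s(s(0)), s(s(b))))))  →  k(s(e), s(k(s(e), s(0))))   [R2 at 2.1.2]
2. k(s(e), s(k(s(e), s(0))))  →  k(s(e), s(0))   [R4 at 2.1]
3. k(s(e), s(0))  →  0   [R4 at ε]

Reduce t₂ = s(s(s(q(s(k(s(s(e)), s(0))))))):
1. s(s(s(q(s(k(s(s(e)), s(0)))))))  →  s(s(s(q(s(s(e))))))   [R2 at 1.1.1.1.1]
2. s(s(s(q(s(s(e))))))  →  s(s(s(e)))   [R1 at 1.1.1]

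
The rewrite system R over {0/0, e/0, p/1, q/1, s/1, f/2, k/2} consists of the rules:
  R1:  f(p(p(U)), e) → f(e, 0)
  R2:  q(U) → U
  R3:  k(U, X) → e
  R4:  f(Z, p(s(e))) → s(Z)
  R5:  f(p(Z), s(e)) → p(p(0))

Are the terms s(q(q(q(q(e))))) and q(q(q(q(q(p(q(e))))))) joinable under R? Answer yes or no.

no — NF(t₁) = s(e), NF(t₂) = p(e)

Reduce t₁ = s(q(q(q(q(e))))):
1. s(q(q(q(q(e)))))  →  s(q(q(q(e))))   [R2 at 1]
2. s(q(q(q(e))))  →  s(q(q(e)))   [R2 at 1]
3. s(q(q(e)))  →  s(q(e))   [R2 at 1]
4. s(q(e))  →  s(e)   [R2 at 1]

Reduce t₂ = q(q(q(q(q(p(q(e))))))):
1. q(q(q(q(q(p(q(e)))))))  →  q(q(q(q(p(q(e))))))   [R2 at ε]
2. q(q(q(q(p(q(e))))))  →  q(q(q(p(q(e)))))   [R2 at ε]
3. q(q(q(p(q(e)))))  →  q(q(p(q(e))))   [R2 at ε]
4. q(q(p(q(e))))  →  q(p(q(e)))   [R2 at ε]
5. q(p(q(e)))  →  p(q(e))   [R2 at ε]
6. p(q(e))  →  p(e)   [R2 at 1]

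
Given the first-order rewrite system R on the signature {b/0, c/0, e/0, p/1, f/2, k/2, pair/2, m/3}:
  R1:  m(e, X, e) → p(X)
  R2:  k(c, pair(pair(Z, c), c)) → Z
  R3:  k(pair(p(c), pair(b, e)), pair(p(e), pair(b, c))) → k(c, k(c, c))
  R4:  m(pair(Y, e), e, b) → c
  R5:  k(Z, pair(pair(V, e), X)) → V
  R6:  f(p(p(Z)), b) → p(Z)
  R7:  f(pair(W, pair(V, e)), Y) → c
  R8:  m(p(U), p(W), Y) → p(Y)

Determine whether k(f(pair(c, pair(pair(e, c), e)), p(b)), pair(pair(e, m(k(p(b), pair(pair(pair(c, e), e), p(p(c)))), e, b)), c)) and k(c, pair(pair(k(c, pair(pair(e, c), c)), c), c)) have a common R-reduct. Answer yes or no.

yes — NF(t₁) = e, NF(t₂) = e

Reduce t₁ = k(f(pair(c, pair(pair(e, c), e)), p(b)), pair(pair(e, m(k(p(b), pair(pair(pair(c, e), e), p(p(c)))), e, b)), c)):
1. k(f(pair(c, pair(pair(e, c), e)), p(b)), pair(pair(e, m(k(p(b), pair(pair(pair(c, e), e), p(p(c)))), e, b)), c))  →  k(c, pair(pair(e, m(k(p(b), pair(pair(pair(c, e), e), p(p(c)))), e, b)), c))   [R7 at 1]
2. k(c, pair(pair(e, m(k(p(b), pair(pair(pair(c, e), e), p(p(c)))), e, b)), c))  →  k(c, pair(pair(e, m(pair(c, e), e, b)), c))   [R5 at 2.1.2.1]
3. k(c, pair(pair(e, m(pair(c, e), e, b)), c))  →  k(c, pair(pair(e, c), c))   [R4 at 2.1.2]
4. k(c, pair(pair(e, c), c))  →  e   [R2 at ε]

Reduce t₂ = k(c, pair(pair(k(c, pair(pair(e, c), c)), c), c)):
1. k(c, pair(pair(k(c, pair(pair(e, c), c)), c), c))  →  k(c, pair(pair(e, c), c))   [R2 at ε]
2. k(c, pair(pair(e, c), c))  →  e   [R2 at ε]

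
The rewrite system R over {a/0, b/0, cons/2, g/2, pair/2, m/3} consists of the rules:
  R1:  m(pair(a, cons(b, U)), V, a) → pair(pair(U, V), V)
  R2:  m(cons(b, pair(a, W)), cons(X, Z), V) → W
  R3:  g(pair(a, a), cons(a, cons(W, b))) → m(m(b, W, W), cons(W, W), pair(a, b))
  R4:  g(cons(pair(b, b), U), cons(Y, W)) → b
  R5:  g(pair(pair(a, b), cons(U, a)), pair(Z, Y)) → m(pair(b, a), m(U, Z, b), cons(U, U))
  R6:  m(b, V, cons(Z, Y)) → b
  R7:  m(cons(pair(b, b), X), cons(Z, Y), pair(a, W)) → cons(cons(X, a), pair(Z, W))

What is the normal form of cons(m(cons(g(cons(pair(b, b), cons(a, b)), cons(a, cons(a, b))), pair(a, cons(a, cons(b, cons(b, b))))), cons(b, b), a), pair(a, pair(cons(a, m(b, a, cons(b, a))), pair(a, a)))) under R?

cons(cons(a, cons(b, cons(b, b))), pair(a, pair(cons(a, b), pair(a, a))))

1. cons(m(cons(g(cons(pair(b, b), cons(a, b)), cons(a, cons(a, b))), pair(a, cons(a, cons(b, cons(b, b))))), cons(b, b), a), pair(a, pair(cons(a, m(b, a, cons(b, a))), pair(a, a))))  →  cons(m(cons(b, pair(a, cons(a, cons(b, cons(b, b))))), cons(b, b), a), pair(a, pair(cons(a, m(b, a, cons(b, a))), pair(a, a))))   [R4 at 1.1.1]
2. cons(m(cons(b, pair(a, cons(a, cons(b, cons(b, b))))), cons(b, b), a), pair(a, pair(cons(a, m(b, a, cons(b, a))), pair(a, a))))  →  cons(cons(a, cons(b, cons(b, b))), pair(a, pair(cons(a, m(b, a, cons(b, a))), pair(a, a))))   [R2 at 1]
3. cons(cons(a, cons(b, cons(b, b))), pair(a, pair(cons(a, m(b, a, cons(b, a))), pair(a, a))))  →  cons(cons(a, cons(b, cons(b, b))), pair(a, pair(cons(a, b), pair(a, a))))   [R6 at 2.2.1.2]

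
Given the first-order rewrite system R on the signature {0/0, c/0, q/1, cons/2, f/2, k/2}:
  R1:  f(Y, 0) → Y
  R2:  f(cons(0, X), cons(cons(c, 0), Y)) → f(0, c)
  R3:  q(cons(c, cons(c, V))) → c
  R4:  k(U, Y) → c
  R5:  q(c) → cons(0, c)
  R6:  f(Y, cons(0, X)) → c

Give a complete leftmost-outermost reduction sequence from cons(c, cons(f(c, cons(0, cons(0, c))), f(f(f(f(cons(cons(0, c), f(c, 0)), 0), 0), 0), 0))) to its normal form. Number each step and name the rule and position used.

1. cons(c, cons(f(c, cons(0, cons(0, c))), f(f(f(f(cons(cons(0, c), f(c, 0)), 0), 0), 0), 0)))  →  cons(c, cons(c, f(f(f(f(cons(cons(0, c), f(c, 0)), 0), 0), 0), 0)))   [R6 at 2.1]
2. cons(c, cons(c, f(f(f(f(cons(cons(0, c), f(c, 0)), 0), 0), 0), 0)))  →  cons(c, cons(c, f(f(f(cons(cons(0, c), f(c, 0)), 0), 0), 0)))   [R1 at 2.2]
3. cons(c, cons(c, f(f(f(cons(cons(0, c), f(c, 0)), 0), 0), 0)))  →  cons(c, cons(c, f(f(cons(cons(0, c), f(c, 0)), 0), 0)))   [R1 at 2.2]
4. cons(c, cons(c, f(f(cons(cons(0, c), f(c, 0)), 0), 0)))  →  cons(c, cons(c, f(cons(cons(0, c), f(c, 0)), 0)))   [R1 at 2.2]
5. cons(c, cons(c, f(cons(cons(0, c), f(c, 0)), 0)))  →  cons(c, cons(c, cons(cons(0, c), f(c, 0))))   [R1 at 2.2]
6. cons(c, cons(c, cons(cons(0, c), f(c, 0))))  →  cons(c, cons(c, cons(cons(0, c), c)))   [R1 at 2.2.2]

cons(c, cons(c, cons(cons(0, c), c)))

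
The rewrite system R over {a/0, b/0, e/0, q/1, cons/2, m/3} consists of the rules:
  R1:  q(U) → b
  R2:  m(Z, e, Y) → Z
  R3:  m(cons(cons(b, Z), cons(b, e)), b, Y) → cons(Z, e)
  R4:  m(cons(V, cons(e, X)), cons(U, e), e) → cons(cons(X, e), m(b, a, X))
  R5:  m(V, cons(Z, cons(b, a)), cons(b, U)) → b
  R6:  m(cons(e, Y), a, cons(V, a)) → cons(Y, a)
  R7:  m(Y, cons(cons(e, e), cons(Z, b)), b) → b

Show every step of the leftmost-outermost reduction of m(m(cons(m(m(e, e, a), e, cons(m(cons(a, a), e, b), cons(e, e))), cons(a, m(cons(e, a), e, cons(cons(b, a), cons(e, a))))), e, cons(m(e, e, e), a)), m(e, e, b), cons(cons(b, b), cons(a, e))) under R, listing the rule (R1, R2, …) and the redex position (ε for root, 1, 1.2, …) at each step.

1. m(m(cons(m(m(e, e, a), e, cons(m(cons(a, a), e, b), cons(e, e))), cons(a, m(cons(e, a), e, cons(cons(b, a), cons(e, a))))), e, cons(m(e, e, e), a)), m(e, e, b), cons(cons(b, b), cons(a, e)))  →  m(cons(m(m(e, e, a), e, cons(m(cons(a, a), e, b), cons(e, e))), cons(a, m(cons(e, a), e, cons(cons(b, a), cons(e, a))))), m(e, e, b), cons(cons(b, b), cons(a, e)))   [R2 at 1]
2. m(cons(m(m(e, e, a), e, cons(m(cons(a, a), e, b), cons(e, e))), cons(a, m(cons(e, a), e, cons(cons(b, a), cons(e, a))))), m(e, e, b), cons(cons(b, b), cons(a, e)))  →  m(cons(m(e, e, a), cons(a, m(cons(e, a), e, cons(cons(b, a), cons(e, a))))), m(e, e, b), cons(cons(b, b), cons(a, e)))   [R2 at 1.1]
3. m(cons(m(e, e, a), cons(a, m(cons(e, a), e, cons(cons(b, a), cons(e, a))))), m(e, e, b), cons(cons(b, b), cons(a, e)))  →  m(cons(e, cons(a, m(cons(e, a), e, cons(cons(b, a), cons(e, a))))), m(e, e, b), cons(cons(b, b), cons(a, e)))   [R2 at 1.1]
4. m(cons(e, cons(a, m(cons(e, a), e, cons(cons(b, a), cons(e, a))))), m(e, e, b), cons(cons(b, b), cons(a, e)))  →  m(cons(e, cons(a, cons(e, a))), m(e, e, b), cons(cons(b, b), cons(a, e)))   [R2 at 1.2.2]
5. m(cons(e, cons(a, cons(e, a))), m(e, e, b), cons(cons(b, b), cons(a, e)))  →  m(cons(e, cons(a, cons(e, a))), e, cons(cons(b, b), cons(a, e)))   [R2 at 2]
6. m(cons(e, cons(a, cons(e, a))), e, cons(cons(b, b), cons(a, e)))  →  cons(e, cons(a, cons(e, a)))   [R2 at ε]

cons(e, cons(a, cons(e, a)))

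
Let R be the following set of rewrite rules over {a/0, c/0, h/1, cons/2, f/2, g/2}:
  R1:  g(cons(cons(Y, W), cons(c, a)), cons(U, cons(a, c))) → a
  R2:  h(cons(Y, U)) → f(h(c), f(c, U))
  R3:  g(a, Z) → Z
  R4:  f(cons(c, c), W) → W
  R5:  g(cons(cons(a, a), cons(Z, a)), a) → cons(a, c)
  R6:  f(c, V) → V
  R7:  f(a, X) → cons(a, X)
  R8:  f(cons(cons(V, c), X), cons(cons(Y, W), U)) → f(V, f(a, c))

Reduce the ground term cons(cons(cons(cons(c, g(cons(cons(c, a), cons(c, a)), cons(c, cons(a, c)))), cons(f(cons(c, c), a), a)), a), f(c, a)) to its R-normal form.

cons(cons(cons(cons(c, a), cons(a, a)), a), a)

1. cons(cons(cons(cons(c, g(cons(cons(c, a), cons(c, a)), cons(c, cons(a, c)))), cons(f(cons(c, c), a), a)), a), f(c, a))  →  cons(cons(cons(cons(c, a), cons(f(cons(c, c), a), a)), a), f(c, a))   [R1 at 1.1.1.2]
2. cons(cons(cons(cons(c, a), cons(f(cons(c, c), a), a)), a), f(c, a))  →  cons(cons(cons(cons(c, a), cons(a, a)), a), f(c, a))   [R4 at 1.1.2.1]
3. cons(cons(cons(cons(c, a), cons(a, a)), a), f(c, a))  →  cons(cons(cons(cons(c, a), cons(a, a)), a), a)   [R6 at 2]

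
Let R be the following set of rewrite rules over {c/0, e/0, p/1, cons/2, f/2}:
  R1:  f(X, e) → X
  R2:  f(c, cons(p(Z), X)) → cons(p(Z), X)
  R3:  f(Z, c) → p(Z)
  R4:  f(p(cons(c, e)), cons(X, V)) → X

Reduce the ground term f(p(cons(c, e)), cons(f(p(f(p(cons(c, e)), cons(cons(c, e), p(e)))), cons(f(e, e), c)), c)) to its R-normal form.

e

1. f(p(cons(c, e)), cons(f(p(f(p(cons(c, e)), cons(cons(c, e), p(e)))), cons(f(e, e), c)), c))  →  f(p(f(p(cons(c, e)), cons(cons(c, e), p(e)))), cons(f(e, e), c))   [R4 at ε]
2. f(p(f(p(cons(c, e)), cons(cons(c, e), p(e)))), cons(f(e, e), c))  →  f(p(cons(c, e)), cons(f(e, e), c))   [R4 at 1.1]
3. f(p(cons(c, e)), cons(f(e, e), c))  →  f(e, e)   [R4 at ε]
4. f(e, e)  →  e   [R1 at ε]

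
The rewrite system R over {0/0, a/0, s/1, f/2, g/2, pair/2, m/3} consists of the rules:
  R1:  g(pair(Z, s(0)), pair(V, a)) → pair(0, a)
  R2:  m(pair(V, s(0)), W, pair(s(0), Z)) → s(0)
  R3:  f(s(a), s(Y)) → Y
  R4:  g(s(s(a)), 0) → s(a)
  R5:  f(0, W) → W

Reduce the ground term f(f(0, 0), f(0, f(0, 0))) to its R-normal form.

0

1. f(f(0, 0), f(0, f(0, 0)))  →  f(0, f(0, f(0, 0)))   [R5 at 1]
2. f(0, f(0, f(0, 0)))  →  f(0, f(0, 0))   [R5 at ε]
3. f(0, f(0, 0))  →  f(0, 0)   [R5 at ε]
4. f(0, 0)  →  0   [R5 at ε]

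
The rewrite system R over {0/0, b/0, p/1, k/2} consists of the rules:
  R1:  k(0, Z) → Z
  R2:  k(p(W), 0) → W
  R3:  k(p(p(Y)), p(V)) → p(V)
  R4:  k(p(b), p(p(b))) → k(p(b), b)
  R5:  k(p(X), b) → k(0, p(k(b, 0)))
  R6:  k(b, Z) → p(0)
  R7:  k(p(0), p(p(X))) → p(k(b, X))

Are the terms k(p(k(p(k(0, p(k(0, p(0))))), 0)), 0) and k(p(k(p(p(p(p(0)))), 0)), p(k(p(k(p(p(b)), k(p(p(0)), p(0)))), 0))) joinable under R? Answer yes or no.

yes — NF(t₁) = p(p(0)), NF(t₂) = p(p(0))

Reduce t₁ = k(p(k(p(k(0, p(k(0, p(0))))), 0)), 0):
1. k(p(k(p(k(0, p(k(0, p(0))))), 0)), 0)  →  k(p(k(0, p(k(0, p(0))))), 0)   [R2 at ε]
2. k(p(k(0, p(k(0, p(0))))), 0)  →  k(0, p(k(0, p(0))))   [R2 at ε]
3. k(0, p(k(0, p(0))))  →  p(k(0, p(0)))   [R1 at ε]
4. p(k(0, p(0)))  →  p(p(0))   [R1 at 1]

Reduce t₂ = k(p(k(p(p(p(p(0)))), 0)), p(k(p(k(p(p(b)), k(p(p(0)), p(0)))), 0))):
1. k(p(k(p(p(p(p(0)))), 0)), p(k(p(k(p(p(b)), k(p(p(0)), p(0)))), 0)))  →  k(p(p(p(p(0)))), p(k(p(k(p(p(b)), k(p(p(0)), p(0)))), 0)))   [R2 at 1.1]
2. k(p(p(p(p(0)))), p(k(p(k(p(p(b)), k(p(p(0)), p(0)))), 0)))  →  p(k(p(k(p(p(b)), k(p(p(0)), p(0)))), 0))   [R3 at ε]
3. p(k(p(k(p(p(b)), k(p(p(0)), p(0)))), 0))  →  p(k(p(p(b)), k(p(p(0)), p(0))))   [R2 at 1]
4. p(k(p(p(b)), k(p(p(0)), p(0))))  →  p(k(p(p(b)), p(0)))   [R3 at 1.2]
5. p(k(p(p(b)), p(0)))  →  p(p(0))   [R3 at 1]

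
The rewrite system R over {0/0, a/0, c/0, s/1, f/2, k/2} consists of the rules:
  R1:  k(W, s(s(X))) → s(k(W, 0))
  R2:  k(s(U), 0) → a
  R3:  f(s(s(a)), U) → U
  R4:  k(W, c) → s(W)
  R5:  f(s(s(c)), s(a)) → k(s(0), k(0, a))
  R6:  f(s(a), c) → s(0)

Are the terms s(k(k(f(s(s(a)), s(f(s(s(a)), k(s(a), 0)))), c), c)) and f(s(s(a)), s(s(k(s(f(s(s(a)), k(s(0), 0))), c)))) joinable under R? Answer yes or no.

Reduce t₁ = s(k(k(f(s(s(a)), s(f(s(s(a)), k(s(a), 0)))), c), c)):
1. s(k(k(f(s(s(a)), s(f(s(s(a)), k(s(a), 0)))), c), c))  →  s(s(k(f(s(s(a)), s(f(s(s(a)), k(s(a), 0)))), c)))   [R4 at 1]
2. s(s(k(f(s(s(a)), s(f(s(s(a)), k(s(a), 0)))), c)))  →  s(s(s(f(s(s(a)), s(f(s(s(a)), k(s(a), 0)))))))   [R4 at 1.1]
3. s(s(s(f(s(s(a)), s(f(s(s(a)), k(s(a), 0)))))))  →  s(s(s(s(f(s(s(a)), k(s(a), 0))))))   [R3 at 1.1.1]
4. s(s(s(s(f(s(s(a)), k(s(a), 0))))))  →  s(s(s(s(k(s(a), 0)))))   [R3 at 1.1.1.1]
5. s(s(s(s(k(s(a), 0)))))  →  s(s(s(s(a))))   [R2 at 1.1.1.1]

Reduce t₂ = f(s(s(a)), s(s(k(s(f(s(s(a)), k(s(0), 0))), c)))):
1. f(s(s(a)), s(s(k(s(f(s(s(a)), k(s(0), 0))), c))))  →  s(s(k(s(f(s(s(a)), k(s(0), 0))), c)))   [R3 at ε]
2. s(s(k(s(f(s(s(a)), k(s(0), 0))), c)))  →  s(s(s(s(f(s(s(a)), k(s(0), 0))))))   [R4 at 1.1]
3. s(s(s(s(f(s(s(a)), k(s(0), 0))))))  →  s(s(s(s(k(s(0), 0)))))   [R3 at 1.1.1.1]
4. s(s(s(s(k(s(0), 0)))))  →  s(s(s(s(a))))   [R2 at 1.1.1.1]

yes — NF(t₁) = s(s(s(s(a)))), NF(t₂) = s(s(s(s(a))))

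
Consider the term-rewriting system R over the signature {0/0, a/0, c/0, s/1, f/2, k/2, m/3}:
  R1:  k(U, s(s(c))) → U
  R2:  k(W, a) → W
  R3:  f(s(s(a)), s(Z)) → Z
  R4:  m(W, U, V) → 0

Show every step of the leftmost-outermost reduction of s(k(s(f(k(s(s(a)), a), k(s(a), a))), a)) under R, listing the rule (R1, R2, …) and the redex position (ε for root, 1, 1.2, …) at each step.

1. s(k(s(f(k(s(s(a)), a), k(s(a), a))), a))  →  s(s(f(k(s(s(a)), a), k(s(a), a))))   [R2 at 1]
2. s(s(f(k(s(s(a)), a), k(s(a), a))))  →  s(s(f(s(s(a)), k(s(a), a))))   [R2 at 1.1.1]
3. s(s(f(s(s(a)), k(s(a), a))))  →  s(s(f(s(s(a)), s(a))))   [R2 at 1.1.2]
4. s(s(f(s(s(a)), s(a))))  →  s(s(a))   [R3 at 1.1]

s(s(a))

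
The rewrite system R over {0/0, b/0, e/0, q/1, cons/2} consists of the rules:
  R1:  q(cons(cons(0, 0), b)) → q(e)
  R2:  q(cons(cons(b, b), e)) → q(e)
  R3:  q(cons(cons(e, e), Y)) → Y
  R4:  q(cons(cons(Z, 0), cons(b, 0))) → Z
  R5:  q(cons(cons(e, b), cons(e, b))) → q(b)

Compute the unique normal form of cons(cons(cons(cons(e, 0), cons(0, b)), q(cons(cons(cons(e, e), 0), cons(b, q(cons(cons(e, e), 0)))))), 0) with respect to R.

cons(cons(cons(cons(e, 0), cons(0, b)), cons(e, e)), 0)

1. cons(cons(cons(cons(e, 0), cons(0, b)), q(cons(cons(cons(e, e), 0), cons(b, q(cons(cons(e, e), 0)))))), 0)  →  cons(cons(cons(cons(e, 0), cons(0, b)), q(cons(cons(cons(e, e), 0), cons(b, 0)))), 0)   [R3 at 1.2.1.2.2]
2. cons(cons(cons(cons(e, 0), cons(0, b)), q(cons(cons(cons(e, e), 0), cons(b, 0)))), 0)  →  cons(cons(cons(cons(e, 0), cons(0, b)), cons(e, e)), 0)   [R4 at 1.2]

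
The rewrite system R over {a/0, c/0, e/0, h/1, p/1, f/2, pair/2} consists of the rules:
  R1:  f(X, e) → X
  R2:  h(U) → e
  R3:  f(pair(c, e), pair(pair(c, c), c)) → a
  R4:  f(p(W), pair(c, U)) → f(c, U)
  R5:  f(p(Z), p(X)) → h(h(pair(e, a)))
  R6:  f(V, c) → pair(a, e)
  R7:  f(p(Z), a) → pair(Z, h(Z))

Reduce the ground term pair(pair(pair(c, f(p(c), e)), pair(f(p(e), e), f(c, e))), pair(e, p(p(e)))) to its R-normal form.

1. pair(pair(pair(c, f(p(c), e)), pair(f(p(e), e), f(c, e))), pair(e, p(p(e))))  →  pair(pair(pair(c, p(c)), pair(f(p(e), e), f(c, e))), pair(e, p(p(e))))   [R1 at 1.1.2]
2. pair(pair(pair(c, p(c)), pair(f(p(e), e), f(c, e))), pair(e, p(p(e))))  →  pair(pair(pair(c, p(c)), pair(p(e), f(c, e))), pair(e, p(p(e))))   [R1 at 1.2.1]
3. pair(pair(pair(c, p(c)), pair(p(e), f(c, e))), pair(e, p(p(e))))  →  pair(pair(pair(c, p(c)), pair(p(e), c)), pair(e, p(p(e))))   [R1 at 1.2.2]

pair(pair(pair(c, p(c)), pair(p(e), c)), pair(e, p(p(e))))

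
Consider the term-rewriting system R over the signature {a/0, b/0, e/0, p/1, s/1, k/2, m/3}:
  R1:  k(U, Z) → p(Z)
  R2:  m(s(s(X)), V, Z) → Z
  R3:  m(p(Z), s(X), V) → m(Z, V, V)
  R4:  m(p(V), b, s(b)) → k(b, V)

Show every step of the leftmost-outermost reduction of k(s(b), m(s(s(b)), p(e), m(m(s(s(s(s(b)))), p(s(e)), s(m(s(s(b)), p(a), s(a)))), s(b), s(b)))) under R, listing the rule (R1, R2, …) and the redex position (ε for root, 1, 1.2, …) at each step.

p(s(b))

1. k(s(b), m(s(s(b)), p(e), m(m(s(s(s(s(b)))), p(s(e)), s(m(s(s(b)), p(a), s(a)))), s(b), s(b))))  →  p(m(s(s(b)), p(e), m(m(s(s(s(s(b)))), p(s(e)), s(m(s(s(b)), p(a), s(a)))), s(b), s(b))))   [R1 at ε]
2. p(m(s(s(b)), p(e), m(m(s(s(s(s(b)))), p(s(e)), s(m(s(s(b)), p(a), s(a)))), s(b), s(b))))  →  p(m(m(s(s(s(s(b)))), p(s(e)), s(m(s(s(b)), p(a), s(a)))), s(b), s(b)))   [R2 at 1]
3. p(m(m(s(s(s(s(b)))), p(s(e)), s(m(s(s(b)), p(a), s(a)))), s(b), s(b)))  →  p(m(s(m(s(s(b)), p(a), s(a))), s(b), s(b)))   [R2 at 1.1]
4. p(m(s(m(s(s(b)), p(a), s(a))), s(b), s(b)))  →  p(m(s(s(a)), s(b), s(b)))   [R2 at 1.1.1]
5. p(m(s(s(a)), s(b), s(b)))  →  p(s(b))   [R2 at 1]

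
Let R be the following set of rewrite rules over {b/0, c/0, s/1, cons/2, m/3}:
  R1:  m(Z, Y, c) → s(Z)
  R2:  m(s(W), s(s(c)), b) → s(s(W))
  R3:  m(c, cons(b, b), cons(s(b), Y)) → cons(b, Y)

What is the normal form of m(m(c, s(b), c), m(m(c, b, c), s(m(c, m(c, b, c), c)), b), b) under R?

s(s(c))

1. m(m(c, s(b), c), m(m(c, b, c), s(m(c, m(c, b, c), c)), b), b)  →  m(s(c), m(m(c, b, c), s(m(c, m(c, b, c), c)), b), b)   [R1 at 1]
2. m(s(c), m(m(c, b, c), s(m(c, m(c, b, c), c)), b), b)  →  m(s(c), m(s(c), s(m(c, m(c, b, c), c)), b), b)   [R1 at 2.1]
3. m(s(c), m(s(c), s(m(c, m(c, b, c), c)), b), b)  →  m(s(c), m(s(c), s(s(c)), b), b)   [R1 at 2.2.1]
4. m(s(c), m(s(c), s(s(c)), b), b)  →  m(s(c), s(s(c)), b)   [R2 at 2]
5. m(s(c), s(s(c)), b)  →  s(s(c))   [R2 at ε]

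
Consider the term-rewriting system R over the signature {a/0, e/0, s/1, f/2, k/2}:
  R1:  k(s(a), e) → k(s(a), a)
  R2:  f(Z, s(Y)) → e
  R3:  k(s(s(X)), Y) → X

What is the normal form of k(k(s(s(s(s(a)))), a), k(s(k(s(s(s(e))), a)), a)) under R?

1. k(k(s(s(s(s(a)))), a), k(s(k(s(s(s(e))), a)), a))  →  k(s(s(a)), k(s(k(s(s(s(e))), a)), a))   [R3 at 1]
2. k(s(s(a)), k(s(k(s(s(s(e))), a)), a))  →  a   [R3 at ε]

a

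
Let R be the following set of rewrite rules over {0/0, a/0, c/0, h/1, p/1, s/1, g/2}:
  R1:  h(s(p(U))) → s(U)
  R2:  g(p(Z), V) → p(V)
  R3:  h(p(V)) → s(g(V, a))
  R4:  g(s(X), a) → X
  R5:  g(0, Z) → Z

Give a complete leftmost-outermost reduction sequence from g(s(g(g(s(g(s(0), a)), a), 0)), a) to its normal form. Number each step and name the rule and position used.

1. g(s(g(g(s(g(s(0), a)), a), 0)), a)  →  g(g(s(g(s(0), a)), a), 0)   [R4 at ε]
2. g(g(s(g(s(0), a)), a), 0)  →  g(g(s(0), a), 0)   [R4 at 1]
3. g(g(s(0), a), 0)  →  g(0, 0)   [R4 at 1]
4. g(0, 0)  →  0   [R5 at ε]

0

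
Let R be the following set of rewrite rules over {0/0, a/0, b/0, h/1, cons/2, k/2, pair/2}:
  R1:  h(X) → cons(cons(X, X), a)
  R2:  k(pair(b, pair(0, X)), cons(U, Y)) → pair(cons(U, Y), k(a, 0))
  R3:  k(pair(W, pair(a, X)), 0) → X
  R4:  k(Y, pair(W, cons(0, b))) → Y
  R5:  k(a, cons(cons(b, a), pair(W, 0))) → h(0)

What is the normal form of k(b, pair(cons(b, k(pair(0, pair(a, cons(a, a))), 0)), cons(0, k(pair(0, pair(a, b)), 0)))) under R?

b

1. k(b, pair(cons(b, k(pair(0, pair(a, cons(a, a))), 0)), cons(0, k(pair(0, pair(a, b)), 0))))  →  k(b, pair(cons(b, cons(a, a)), cons(0, k(pair(0, pair(a, b)), 0))))   [R3 at 2.1.2]
2. k(b, pair(cons(b, cons(a, a)), cons(0, k(pair(0, pair(a, b)), 0))))  →  k(b, pair(cons(b, cons(a, a)), cons(0, b)))   [R3 at 2.2.2]
3. k(b, pair(cons(b, cons(a, a)), cons(0, b)))  →  b   [R4 at ε]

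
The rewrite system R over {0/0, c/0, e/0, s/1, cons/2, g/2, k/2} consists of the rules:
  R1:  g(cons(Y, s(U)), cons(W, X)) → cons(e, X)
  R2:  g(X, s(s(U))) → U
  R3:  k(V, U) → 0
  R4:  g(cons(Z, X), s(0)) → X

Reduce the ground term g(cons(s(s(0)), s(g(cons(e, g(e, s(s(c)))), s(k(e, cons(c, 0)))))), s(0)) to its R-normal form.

1. g(cons(s(s(0)), s(g(cons(e, g(e, s(s(c)))), s(k(e, cons(c, 0)))))), s(0))  →  s(g(cons(e, g(e, s(s(c)))), s(k(e, cons(c, 0)))))   [R4 at ε]
2. s(g(cons(e, g(e, s(s(c)))), s(k(e, cons(c, 0)))))  →  s(g(cons(e, c), s(k(e, cons(c, 0)))))   [R2 at 1.1.2]
3. s(g(cons(e, c), s(k(e, cons(c, 0)))))  →  s(g(cons(e, c), s(0)))   [R3 at 1.2.1]
4. s(g(cons(e, c), s(0)))  →  s(c)   [R4 at 1]

s(c)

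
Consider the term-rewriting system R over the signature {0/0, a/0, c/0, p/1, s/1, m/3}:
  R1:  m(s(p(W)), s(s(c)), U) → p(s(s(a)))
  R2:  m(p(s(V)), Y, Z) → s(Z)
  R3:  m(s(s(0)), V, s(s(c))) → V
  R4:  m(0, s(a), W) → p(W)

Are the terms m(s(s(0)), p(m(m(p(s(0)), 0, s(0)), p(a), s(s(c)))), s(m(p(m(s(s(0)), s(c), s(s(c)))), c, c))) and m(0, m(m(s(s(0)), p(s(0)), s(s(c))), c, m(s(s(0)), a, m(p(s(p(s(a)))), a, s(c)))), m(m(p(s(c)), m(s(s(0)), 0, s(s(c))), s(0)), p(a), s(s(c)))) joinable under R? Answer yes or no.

Reduce t₁ = m(s(s(0)), p(m(m(p(s(0)), 0, s(0)), p(a), s(s(c)))), s(m(p(m(s(s(0)), s(c), s(s(c)))), c, c))):
1. m(s(s(0)), p(m(m(p(s(0)), 0, s(0)), p(a), s(s(c)))), s(m(p(m(s(s(0)), s(c), s(s(c)))), c, c)))  →  m(s(s(0)), p(m(s(s(0)), p(a), s(s(c)))), s(m(p(m(s(s(0)), s(c), s(s(c)))), c, c)))   [R2 at 2.1.1]
2. m(s(s(0)), p(m(s(s(0)), p(a), s(s(c)))), s(m(p(m(s(s(0)), s(c), s(s(c)))), c, c)))  →  m(s(s(0)), p(p(a)), s(m(p(m(s(s(0)), s(c), s(s(c)))), c, c)))   [R3 at 2.1]
3. m(s(s(0)), p(p(a)), s(m(p(m(s(s(0)), s(c), s(s(c)))), c, c)))  →  m(s(s(0)), p(p(a)), s(m(p(s(c)), c, c)))   [R3 at 3.1.1.1]
4. m(s(s(0)), p(p(a)), s(m(p(s(c)), c, c)))  →  m(s(s(0)), p(p(a)), s(s(c)))   [R2 at 3.1]
5. m(s(s(0)), p(p(a)), s(s(c)))  →  p(p(a))   [R3 at ε]

Reduce t₂ = m(0, m(m(s(s(0)), p(s(0)), s(s(c))), c, m(s(s(0)), a, m(p(s(p(s(a)))), a, s(c)))), m(m(p(s(c)), m(s(s(0)), 0, s(s(c))), s(0)), p(a), s(s(c)))):
1. m(0, m(m(s(s(0)), p(s(0)), s(s(c))), c, m(s(s(0)), a, m(p(s(p(s(a)))), a, s(c)))), m(m(p(s(c)), m(s(s(0)), 0, s(s(c))), s(0)), p(a), s(s(c))))  →  m(0, m(p(s(0)), c, m(s(s(0)), a, m(p(s(p(s(a)))), a, s(c)))), m(m(p(s(c)), m(s(s(0)), 0, s(s(c))), s(0)), p(a), s(s(c))))   [R3 at 2.1]
2. m(0, m(p(s(0)), c, m(s(s(0)), a, m(p(s(p(s(a)))), a, s(c)))), m(m(p(s(c)), m(s(s(0)), 0, s(s(c))), s(0)), p(a), s(s(c))))  →  m(0, s(m(s(s(0)), a, m(p(s(p(s(a)))), a, s(c)))), m(m(p(s(c)), m(s(s(0)), 0, s(s(c))), s(0)), p(a), s(s(c))))   [R2 at 2]
3. m(0, s(m(s(s(0)), a, m(p(s(p(s(a)))), a, s(c)))), m(m(p(s(c)), m(s(s(0)), 0, s(s(c))), s(0)), p(a), s(s(c))))  →  m(0, s(m(s(s(0)), a, s(s(c)))), m(m(p(s(c)), m(s(s(0)), 0, s(s(c))), s(0)), p(a), s(s(c))))   [R2 at 2.1.3]
4. m(0, s(m(s(s(0)), a, s(s(c)))), m(m(p(s(c)), m(s(s(0)), 0, s(s(c))), s(0)), p(a), s(s(c))))  →  m(0, s(a), m(m(p(s(c)), m(s(s(0)), 0, s(s(c))), s(0)), p(a), s(s(c))))   [R3 at 2.1]
5. m(0, s(a), m(m(p(s(c)), m(s(s(0)), 0, s(s(c))), s(0)), p(a), s(s(c))))  →  p(m(m(p(s(c)), m(s(s(0)), 0, s(s(c))), s(0)), p(a), s(s(c))))   [R4 at ε]
6. p(m(m(p(s(c)), m(s(s(0)), 0, s(s(c))), s(0)), p(a), s(s(c))))  →  p(m(s(s(0)), p(a), s(s(c))))   [R2 at 1.1]
7. p(m(s(s(0)), p(a), s(s(c))))  →  p(p(a))   [R3 at 1]

yes — NF(t₁) = p(p(a)), NF(t₂) = p(p(a))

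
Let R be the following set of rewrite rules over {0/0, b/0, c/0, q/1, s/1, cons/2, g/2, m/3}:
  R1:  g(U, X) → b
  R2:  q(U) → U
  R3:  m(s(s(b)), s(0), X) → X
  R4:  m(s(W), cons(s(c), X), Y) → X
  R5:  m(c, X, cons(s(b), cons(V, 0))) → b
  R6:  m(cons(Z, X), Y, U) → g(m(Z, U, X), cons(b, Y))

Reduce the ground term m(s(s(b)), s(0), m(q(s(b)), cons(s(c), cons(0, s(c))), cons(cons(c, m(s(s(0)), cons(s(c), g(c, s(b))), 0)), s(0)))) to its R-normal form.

cons(0, s(c))

1. m(s(s(b)), s(0), m(q(s(b)), cons(s(c), cons(0, s(c))), cons(cons(c, m(s(s(0)), cons(s(c), g(c, s(b))), 0)), s(0))))  →  m(q(s(b)), cons(s(c), cons(0, s(c))), cons(cons(c, m(s(s(0)), cons(s(c), g(c, s(b))), 0)), s(0)))   [R3 at ε]
2. m(q(s(b)), cons(s(c), cons(0, s(c))), cons(cons(c, m(s(s(0)), cons(s(c), g(c, s(b))), 0)), s(0)))  →  m(s(b), cons(s(c), cons(0, s(c))), cons(cons(c, m(s(s(0)), cons(s(c), g(c, s(b))), 0)), s(0)))   [R2 at 1]
3. m(s(b), cons(s(c), cons(0, s(c))), cons(cons(c, m(s(s(0)), cons(s(c), g(c, s(b))), 0)), s(0)))  →  cons(0, s(c))   [R4 at ε]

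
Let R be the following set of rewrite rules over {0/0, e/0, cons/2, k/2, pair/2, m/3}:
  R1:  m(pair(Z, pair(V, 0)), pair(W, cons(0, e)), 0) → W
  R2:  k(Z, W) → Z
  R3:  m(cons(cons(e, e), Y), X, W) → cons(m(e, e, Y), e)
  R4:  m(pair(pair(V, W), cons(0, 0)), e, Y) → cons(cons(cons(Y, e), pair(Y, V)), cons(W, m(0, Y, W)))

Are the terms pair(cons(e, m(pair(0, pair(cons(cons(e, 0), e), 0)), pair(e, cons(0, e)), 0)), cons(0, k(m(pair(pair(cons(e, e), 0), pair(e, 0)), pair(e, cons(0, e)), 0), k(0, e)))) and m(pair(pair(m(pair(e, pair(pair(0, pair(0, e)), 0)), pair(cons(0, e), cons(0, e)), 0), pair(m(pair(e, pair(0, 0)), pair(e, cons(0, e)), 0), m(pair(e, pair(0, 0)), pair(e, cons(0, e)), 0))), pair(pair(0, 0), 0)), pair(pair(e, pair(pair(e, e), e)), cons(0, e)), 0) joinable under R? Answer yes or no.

no — NF(t₁) = pair(cons(e, e), cons(0, e)), NF(t₂) = pair(e, pair(pair(e, e), e))

Reduce t₁ = pair(cons(e, m(pair(0, pair(cons(cons(e, 0), e), 0)), pair(e, cons(0, e)), 0)), cons(0, k(m(pair(pair(cons(e, e), 0), pair(e, 0)), pair(e, cons(0, e)), 0), k(0, e)))):
1. pair(cons(e, m(pair(0, pair(cons(cons(e, 0), e), 0)), pair(e, cons(0, e)), 0)), cons(0, k(m(pair(pair(cons(e, e), 0), pair(e, 0)), pair(e, cons(0, e)), 0), k(0, e))))  →  pair(cons(e, e), cons(0, k(m(pair(pair(cons(e, e), 0), pair(e, 0)), pair(e, cons(0, e)), 0), k(0, e))))   [R1 at 1.2]
2. pair(cons(e, e), cons(0, k(m(pair(pair(cons(e, e), 0), pair(e, 0)), pair(e, cons(0, e)), 0), k(0, e))))  →  pair(cons(e, e), cons(0, m(pair(pair(cons(e, e), 0), pair(e, 0)), pair(e, cons(0, e)), 0)))   [R2 at 2.2]
3. pair(cons(e, e), cons(0, m(pair(pair(cons(e, e), 0), pair(e, 0)), pair(e, cons(0, e)), 0)))  →  pair(cons(e, e), cons(0, e))   [R1 at 2.2]

Reduce t₂ = m(pair(pair(m(pair(e, pair(pair(0, pair(0, e)), 0)), pair(cons(0, e), cons(0, e)), 0), pair(m(pair(e, pair(0, 0)), pair(e, cons(0, e)), 0), m(pair(e, pair(0, 0)), pair(e, cons(0, e)), 0))), pair(pair(0, 0), 0)), pair(pair(e, pair(pair(e, e), e)), cons(0, e)), 0):
1. m(pair(pair(m(pair(e, pair(pair(0, pair(0, e)), 0)), pair(cons(0, e), cons(0, e)), 0), pair(m(pair(e, pair(0, 0)), pair(e, cons(0, e)), 0), m(pair(e, pair(0, 0)), pair(e, cons(0, e)), 0))), pair(pair(0, 0), 0)), pair(pair(e, pair(pair(e, e), e)), cons(0, e)), 0)  →  pair(e, pair(pair(e, e), e))   [R1 at ε]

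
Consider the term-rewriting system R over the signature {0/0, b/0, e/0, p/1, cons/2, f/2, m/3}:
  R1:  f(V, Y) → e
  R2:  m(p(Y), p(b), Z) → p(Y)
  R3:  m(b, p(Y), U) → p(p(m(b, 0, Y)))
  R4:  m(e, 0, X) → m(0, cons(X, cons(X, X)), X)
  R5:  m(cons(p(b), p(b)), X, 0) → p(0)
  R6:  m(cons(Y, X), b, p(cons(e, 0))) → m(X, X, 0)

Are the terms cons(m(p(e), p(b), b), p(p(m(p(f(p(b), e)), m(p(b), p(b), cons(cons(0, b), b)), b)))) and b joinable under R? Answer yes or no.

no — NF(t₁) = cons(p(e), p(p(p(e)))), NF(t₂) = b

Reduce t₁ = cons(m(p(e), p(b), b), p(p(m(p(f(p(b), e)), m(p(b), p(b), cons(cons(0, b), b)), b)))):
1. cons(m(p(e), p(b), b), p(p(m(p(f(p(b), e)), m(p(b), p(b), cons(cons(0, b), b)), b))))  →  cons(p(e), p(p(m(p(f(p(b), e)), m(p(b), p(b), cons(cons(0, b), b)), b))))   [R2 at 1]
2. cons(p(e), p(p(m(p(f(p(b), e)), m(p(b), p(b), cons(cons(0, b), b)), b))))  →  cons(p(e), p(p(m(p(e), m(p(b), p(b), cons(cons(0, b), b)), b))))   [R1 at 2.1.1.1.1]
3. cons(p(e), p(p(m(p(e), m(p(b), p(b), cons(cons(0, b), b)), b))))  →  cons(p(e), p(p(m(p(e), p(b), b))))   [R2 at 2.1.1.2]
4. cons(p(e), p(p(m(p(e), p(b), b))))  →  cons(p(e), p(p(p(e))))   [R2 at 2.1.1]

Reduce t₂ = b:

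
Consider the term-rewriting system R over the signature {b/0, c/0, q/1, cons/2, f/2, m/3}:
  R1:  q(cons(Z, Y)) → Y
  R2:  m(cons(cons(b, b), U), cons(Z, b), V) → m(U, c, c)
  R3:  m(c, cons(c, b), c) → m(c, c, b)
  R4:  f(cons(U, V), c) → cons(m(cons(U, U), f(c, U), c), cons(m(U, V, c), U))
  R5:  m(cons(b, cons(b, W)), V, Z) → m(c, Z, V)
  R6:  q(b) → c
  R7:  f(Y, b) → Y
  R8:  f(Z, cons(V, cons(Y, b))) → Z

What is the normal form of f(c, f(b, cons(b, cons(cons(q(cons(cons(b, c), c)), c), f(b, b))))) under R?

1. f(c, f(b, cons(b, cons(cons(q(cons(cons(b, c), c)), c), f(b, b)))))  →  f(c, f(b, cons(b, cons(cons(c, c), f(b, b)))))   [R1 at 2.2.2.1.1]
2. f(c, f(b, cons(b, cons(cons(c, c), f(b, b)))))  →  f(c, f(b, cons(b, cons(cons(c, c), b))))   [R7 at 2.2.2.2]
3. f(c, f(b, cons(b, cons(cons(c, c), b))))  →  f(c, b)   [R8 at 2]
4. f(c, b)  →  c   [R7 at ε]

c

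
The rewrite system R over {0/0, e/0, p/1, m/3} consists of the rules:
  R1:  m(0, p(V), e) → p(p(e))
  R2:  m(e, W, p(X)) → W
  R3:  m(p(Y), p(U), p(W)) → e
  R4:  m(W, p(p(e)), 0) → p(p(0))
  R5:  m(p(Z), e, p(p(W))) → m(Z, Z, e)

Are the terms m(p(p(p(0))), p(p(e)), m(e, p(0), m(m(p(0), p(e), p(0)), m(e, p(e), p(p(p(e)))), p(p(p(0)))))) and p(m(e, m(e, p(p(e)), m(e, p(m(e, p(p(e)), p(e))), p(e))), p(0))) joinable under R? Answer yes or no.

Reduce t₁ = m(p(p(p(0))), p(p(e)), m(e, p(0), m(m(p(0), p(e), p(0)), m(e, p(e), p(p(p(e)))), p(p(p(0)))))):
1. m(p(p(p(0))), p(p(e)), m(e, p(0), m(m(p(0), p(e), p(0)), m(e, p(e), p(p(p(e)))), p(p(p(0))))))  →  m(p(p(p(0))), p(p(e)), m(e, p(0), m(e, m(e, p(e), p(p(p(e)))), p(p(p(0))))))   [R3 at 3.3.1]
2. m(p(p(p(0))), p(p(e)), m(e, p(0), m(e, m(e, p(e), p(p(p(e)))), p(p(p(0))))))  →  m(p(p(p(0))), p(p(e)), m(e, p(0), m(e, p(e), p(p(p(e))))))   [R2 at 3.3]
3. m(p(p(p(0))), p(p(e)), m(e, p(0), m(e, p(e), p(p(p(e))))))  →  m(p(p(p(0))), p(p(e)), m(e, p(0), p(e)))   [R2 at 3.3]
4. m(p(p(p(0))), p(p(e)), m(e, p(0), p(e)))  →  m(p(p(p(0))), p(p(e)), p(0))   [R2 at 3]
5. m(p(p(p(0))), p(p(e)), p(0))  →  e   [R3 at ε]

Reduce t₂ = p(m(e, m(e, p(p(e)), m(e, p(m(e, p(p(e)), p(e))), p(e))), p(0))):
1. p(m(e, m(e, p(p(e)), m(e, p(m(e, p(p(e)), p(e))), p(e))), p(0)))  →  p(m(e, p(p(e)), m(e, p(m(e, p(p(e)), p(e))), p(e))))   [R2 at 1]
2. p(m(e, p(p(e)), m(e, p(m(e, p(p(e)), p(e))), p(e))))  →  p(m(e, p(p(e)), p(m(e, p(p(e)), p(e)))))   [R2 at 1.3]
3. p(m(e, p(p(e)), p(m(e, p(p(e)), p(e)))))  →  p(p(p(e)))   [R2 at 1]

no — NF(t₁) = e, NF(t₂) = p(p(p(e)))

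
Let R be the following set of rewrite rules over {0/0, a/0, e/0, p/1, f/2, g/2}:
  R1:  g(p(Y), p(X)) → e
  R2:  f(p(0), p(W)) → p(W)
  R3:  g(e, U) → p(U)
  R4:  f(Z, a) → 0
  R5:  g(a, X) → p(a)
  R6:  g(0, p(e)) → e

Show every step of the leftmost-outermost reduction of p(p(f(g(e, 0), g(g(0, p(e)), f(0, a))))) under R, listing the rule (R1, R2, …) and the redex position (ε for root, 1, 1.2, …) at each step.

p(p(p(0)))

1. p(p(f(g(e, 0), g(g(0, p(e)), f(0, a)))))  →  p(p(f(p(0), g(g(0, p(e)), f(0, a)))))   [R3 at 1.1.1]
2. p(p(f(p(0), g(g(0, p(e)), f(0, a)))))  →  p(p(f(p(0), g(e, f(0, a)))))   [R6 at 1.1.2.1]
3. p(p(f(p(0), g(e, f(0, a)))))  →  p(p(f(p(0), p(f(0, a)))))   [R3 at 1.1.2]
4. p(p(f(p(0), p(f(0, a)))))  →  p(p(p(f(0, a))))   [R2 at 1.1]
5. p(p(p(f(0, a))))  →  p(p(p(0)))   [R4 at 1.1.1]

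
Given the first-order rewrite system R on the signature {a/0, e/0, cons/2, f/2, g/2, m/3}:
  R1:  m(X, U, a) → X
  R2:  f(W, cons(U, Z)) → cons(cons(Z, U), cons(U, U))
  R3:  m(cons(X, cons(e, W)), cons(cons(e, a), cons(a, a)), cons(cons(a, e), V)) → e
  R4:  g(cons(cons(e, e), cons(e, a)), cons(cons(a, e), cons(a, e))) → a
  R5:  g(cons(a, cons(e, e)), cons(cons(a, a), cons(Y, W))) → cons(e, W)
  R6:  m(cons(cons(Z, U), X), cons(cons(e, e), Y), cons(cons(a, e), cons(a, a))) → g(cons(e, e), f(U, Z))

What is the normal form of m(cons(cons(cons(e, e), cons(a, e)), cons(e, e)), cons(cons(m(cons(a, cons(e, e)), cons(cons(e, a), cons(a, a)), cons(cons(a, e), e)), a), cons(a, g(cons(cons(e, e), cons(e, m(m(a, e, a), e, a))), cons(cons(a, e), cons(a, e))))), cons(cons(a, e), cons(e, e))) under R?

1. m(cons(cons(cons(e, e), cons(a, e)), cons(e, e)), cons(cons(m(cons(a, cons(e, e)), cons(cons(e, a), cons(a, a)), cons(cons(a, e), e)), a), cons(a, g(cons(cons(e, e), cons(e, m(m(a, e, a), e, a))), cons(cons(a, e), cons(a, e))))), cons(cons(a, e), cons(e, e)))  →  m(cons(cons(cons(e, e), cons(a, e)), cons(e, e)), cons(cons(e, a), cons(a, g(cons(cons(e, e), cons(e, m(m(a, e, a), e, a))), cons(cons(a, e), cons(a, e))))), cons(cons(a, e), cons(e, e)))   [R3 at 2.1.1]
2. m(cons(cons(cons(e, e), cons(a, e)), cons(e, e)), cons(cons(e, a), cons(a, g(cons(cons(e, e), cons(e, m(m(a, e, a), e, a))), cons(cons(a, e), cons(a, e))))), cons(cons(a, e), cons(e, e)))  →  m(cons(cons(cons(e, e), cons(a, e)), cons(e, e)), cons(cons(e, a), cons(a, g(cons(cons(e, e), cons(e, m(a, e, a))), cons(cons(a, e), cons(a, e))))), cons(cons(a, e), cons(e, e)))   [R1 at 2.2.2.1.2.2]
3. m(cons(cons(cons(e, e), cons(a, e)), cons(e, e)), cons(cons(e, a), cons(a, g(cons(cons(e, e), cons(e, m(a, e, a))), cons(cons(a, e), cons(a, e))))), cons(cons(a, e), cons(e, e)))  →  m(cons(cons(cons(e, e), cons(a, e)), cons(e, e)), cons(cons(e, a), cons(a, g(cons(cons(e, e), cons(e, a)), cons(cons(a, e), cons(a, e))))), cons(cons(a, e), cons(e, e)))   [R1 at 2.2.2.1.2.2]
4. m(cons(cons(cons(e, e), cons(a, e)), cons(e, e)), cons(cons(e, a), cons(a, g(cons(cons(e, e), cons(e, a)), cons(cons(a, e), cons(a, e))))), cons(cons(a, e), cons(e, e)))  →  m(cons(cons(cons(e, e), cons(a, e)), cons(e, e)), cons(cons(e, a), cons(a, a)), cons(cons(a, e), cons(e, e)))   [R4 at 2.2.2]
5. m(cons(cons(cons(e, e), cons(a, e)), cons(e, e)), cons(cons(e, a), cons(a, a)), cons(cons(a, e), cons(e, e)))  →  e   [R3 at ε]

e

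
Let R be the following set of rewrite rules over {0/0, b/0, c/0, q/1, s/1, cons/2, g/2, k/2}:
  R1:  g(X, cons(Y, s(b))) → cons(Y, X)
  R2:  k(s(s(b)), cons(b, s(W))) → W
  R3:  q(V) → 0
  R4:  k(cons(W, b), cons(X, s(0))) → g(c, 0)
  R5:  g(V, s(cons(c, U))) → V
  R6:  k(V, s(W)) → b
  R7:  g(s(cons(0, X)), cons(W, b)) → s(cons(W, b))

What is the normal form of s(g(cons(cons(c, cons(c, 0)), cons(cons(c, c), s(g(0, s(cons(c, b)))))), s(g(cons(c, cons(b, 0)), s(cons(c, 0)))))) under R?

s(cons(cons(c, cons(c, 0)), cons(cons(c, c), s(0))))

1. s(g(cons(cons(c, cons(c, 0)), cons(cons(c, c), s(g(0, s(cons(c, b)))))), s(g(cons(c, cons(b, 0)), s(cons(c, 0))))))  →  s(g(cons(cons(c, cons(c, 0)), cons(cons(c, c), s(0))), s(g(cons(c, cons(b, 0)), s(cons(c, 0))))))   [R5 at 1.1.2.2.1]
2. s(g(cons(cons(c, cons(c, 0)), cons(cons(c, c), s(0))), s(g(cons(c, cons(b, 0)), s(cons(c, 0))))))  →  s(g(cons(cons(c, cons(c, 0)), cons(cons(c, c), s(0))), s(cons(c, cons(b, 0)))))   [R5 at 1.2.1]
3. s(g(cons(cons(c, cons(c, 0)), cons(cons(c, c), s(0))), s(cons(c, cons(b, 0)))))  →  s(cons(cons(c, cons(c, 0)), cons(cons(c, c), s(0))))   [R5 at 1]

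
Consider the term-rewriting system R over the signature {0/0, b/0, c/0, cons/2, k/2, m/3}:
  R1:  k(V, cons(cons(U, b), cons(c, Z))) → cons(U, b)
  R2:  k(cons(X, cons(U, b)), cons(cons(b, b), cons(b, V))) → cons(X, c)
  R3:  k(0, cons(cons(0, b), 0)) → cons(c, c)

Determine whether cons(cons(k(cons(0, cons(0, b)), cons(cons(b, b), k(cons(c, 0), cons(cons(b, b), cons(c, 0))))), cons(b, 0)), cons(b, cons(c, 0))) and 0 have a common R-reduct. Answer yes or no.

Reduce t₁ = cons(cons(k(cons(0, cons(0, b)), cons(cons(b, b), k(cons(c, 0), cons(cons(b, b), cons(c, 0))))), cons(b, 0)), cons(b, cons(c, 0))):
1. cons(cons(k(cons(0, cons(0, b)), cons(cons(b, b), k(cons(c, 0), cons(cons(b, b), cons(c, 0))))), cons(b, 0)), cons(b, cons(c, 0)))  →  cons(cons(k(cons(0, cons(0, b)), cons(cons(b, b), cons(b, b))), cons(b, 0)), cons(b, cons(c, 0)))   [R1 at 1.1.2.2]
2. cons(cons(k(cons(0, cons(0, b)), cons(cons(b, b), cons(b, b))), cons(b, 0)), cons(b, cons(c, 0)))  →  cons(cons(cons(0, c), cons(b, 0)), cons(b, cons(c, 0)))   [R2 at 1.1]

Reduce t₂ = 0:

no — NF(t₁) = cons(cons(cons(0, c), cons(b, 0)), cons(b, cons(c, 0))), NF(t₂) = 0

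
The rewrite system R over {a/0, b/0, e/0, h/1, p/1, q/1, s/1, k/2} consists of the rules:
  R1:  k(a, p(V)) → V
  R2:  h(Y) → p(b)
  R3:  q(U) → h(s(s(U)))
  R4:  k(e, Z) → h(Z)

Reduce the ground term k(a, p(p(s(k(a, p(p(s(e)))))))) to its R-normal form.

p(s(p(s(e))))

1. k(a, p(p(s(k(a, p(p(s(e))))))))  →  p(s(k(a, p(p(s(e))))))   [R1 at ε]
2. p(s(k(a, p(p(s(e))))))  →  p(s(p(s(e))))   [R1 at 1.1]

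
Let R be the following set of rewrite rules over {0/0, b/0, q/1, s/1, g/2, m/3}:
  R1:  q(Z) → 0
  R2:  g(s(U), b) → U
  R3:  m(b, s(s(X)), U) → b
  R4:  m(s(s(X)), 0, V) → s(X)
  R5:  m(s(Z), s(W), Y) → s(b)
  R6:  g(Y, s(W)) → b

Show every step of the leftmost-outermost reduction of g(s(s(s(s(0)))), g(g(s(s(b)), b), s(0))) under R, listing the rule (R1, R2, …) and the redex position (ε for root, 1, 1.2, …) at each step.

1. g(s(s(s(s(0)))), g(g(s(s(b)), b), s(0)))  →  g(s(s(s(s(0)))), b)   [R6 at 2]
2. g(s(s(s(s(0)))), b)  →  s(s(s(0)))   [R2 at ε]

s(s(s(0)))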